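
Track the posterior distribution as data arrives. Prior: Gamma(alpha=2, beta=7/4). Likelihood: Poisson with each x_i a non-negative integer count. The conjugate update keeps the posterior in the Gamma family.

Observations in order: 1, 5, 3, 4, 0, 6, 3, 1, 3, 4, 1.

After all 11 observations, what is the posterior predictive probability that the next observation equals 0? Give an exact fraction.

obs 1: x=1 → posterior Gamma(3, 11/4)
obs 2: x=5 → posterior Gamma(8, 15/4)
obs 3: x=3 → posterior Gamma(11, 19/4)
obs 4: x=4 → posterior Gamma(15, 23/4)
obs 5: x=0 → posterior Gamma(15, 27/4)
obs 6: x=6 → posterior Gamma(21, 31/4)
obs 7: x=3 → posterior Gamma(24, 35/4)
obs 8: x=1 → posterior Gamma(25, 39/4)
obs 9: x=3 → posterior Gamma(28, 43/4)
obs 10: x=4 → posterior Gamma(32, 47/4)
obs 11: x=1 → posterior Gamma(33, 51/4)

223777187515882755594366201694957858786134448923933321651/2703763826271496729576234682033435790799558162689208984375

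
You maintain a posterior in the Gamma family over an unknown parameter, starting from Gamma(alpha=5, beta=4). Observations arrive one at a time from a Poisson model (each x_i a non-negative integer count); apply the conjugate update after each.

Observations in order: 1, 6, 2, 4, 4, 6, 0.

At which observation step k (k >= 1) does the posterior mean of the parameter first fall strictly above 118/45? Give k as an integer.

k = 6

obs 1: x=1 → posterior Gamma(6, 5)
obs 2: x=6 → posterior Gamma(12, 6)
obs 3: x=2 → posterior Gamma(14, 7)
obs 4: x=4 → posterior Gamma(18, 8)
obs 5: x=4 → posterior Gamma(22, 9)
obs 6: x=6 → posterior Gamma(28, 10)
obs 7: x=0 → posterior Gamma(28, 11)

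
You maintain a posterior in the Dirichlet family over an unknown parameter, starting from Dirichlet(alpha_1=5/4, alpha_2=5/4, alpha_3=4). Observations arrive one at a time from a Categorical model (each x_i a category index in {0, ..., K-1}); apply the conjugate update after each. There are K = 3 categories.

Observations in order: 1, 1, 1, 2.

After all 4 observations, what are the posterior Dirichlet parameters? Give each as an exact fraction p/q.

obs 1: x=1 → posterior Dirichlet(5/4, 9/4, 4)
obs 2: x=1 → posterior Dirichlet(5/4, 13/4, 4)
obs 3: x=1 → posterior Dirichlet(5/4, 17/4, 4)
obs 4: x=2 → posterior Dirichlet(5/4, 17/4, 5)

alpha_1=5/4, alpha_2=17/4, alpha_3=5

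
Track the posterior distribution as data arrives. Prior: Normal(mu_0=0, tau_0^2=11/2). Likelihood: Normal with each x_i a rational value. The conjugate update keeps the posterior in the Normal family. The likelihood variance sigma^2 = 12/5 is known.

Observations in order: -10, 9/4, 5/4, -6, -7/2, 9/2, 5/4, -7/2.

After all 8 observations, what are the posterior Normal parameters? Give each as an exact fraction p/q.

obs 1: x=-10 → posterior Normal(-550/79, 132/79)
obs 2: x=9/4 → posterior Normal(-1705/536, 66/67)
obs 3: x=5/4 → posterior Normal(-715/378, 44/63)
obs 4: x=-6 → posterior Normal(-1375/488, 33/61)
obs 5: x=-7/2 → posterior Normal(-880/299, 132/299)
obs 6: x=9/2 → posterior Normal(-1265/708, 22/59)
obs 7: x=5/4 → posterior Normal(-2255/1636, 132/409)
obs 8: x=-7/2 → posterior Normal(-3025/1856, 33/116)

mu_0=-3025/1856, tau_0^2=33/116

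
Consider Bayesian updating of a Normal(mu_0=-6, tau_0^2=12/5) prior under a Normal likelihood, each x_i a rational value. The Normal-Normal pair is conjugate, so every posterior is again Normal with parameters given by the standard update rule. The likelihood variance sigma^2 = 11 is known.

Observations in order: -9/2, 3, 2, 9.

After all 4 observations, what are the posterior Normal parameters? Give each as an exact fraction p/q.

obs 1: x=-9/2 → posterior Normal(-384/67, 132/67)
obs 2: x=3 → posterior Normal(-348/79, 132/79)
obs 3: x=2 → posterior Normal(-324/91, 132/91)
obs 4: x=9 → posterior Normal(-216/103, 132/103)

mu_0=-216/103, tau_0^2=132/103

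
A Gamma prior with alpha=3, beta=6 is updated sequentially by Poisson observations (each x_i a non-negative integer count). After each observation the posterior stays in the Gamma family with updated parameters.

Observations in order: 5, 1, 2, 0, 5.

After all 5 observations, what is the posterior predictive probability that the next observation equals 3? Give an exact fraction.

obs 1: x=5 → posterior Gamma(8, 7)
obs 2: x=1 → posterior Gamma(9, 8)
obs 3: x=2 → posterior Gamma(11, 9)
obs 4: x=0 → posterior Gamma(11, 10)
obs 5: x=5 → posterior Gamma(16, 11)

781145407680726737/6655833320221310976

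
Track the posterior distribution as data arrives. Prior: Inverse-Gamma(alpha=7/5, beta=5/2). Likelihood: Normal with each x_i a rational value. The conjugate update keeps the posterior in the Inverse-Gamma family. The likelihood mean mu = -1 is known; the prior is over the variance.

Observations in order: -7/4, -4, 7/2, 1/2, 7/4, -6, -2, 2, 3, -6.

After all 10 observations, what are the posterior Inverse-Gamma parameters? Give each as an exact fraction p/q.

alpha=32/5, beta=965/16

obs 1: x=-7/4 → posterior Inverse-Gamma(19/10, 89/32)
obs 2: x=-4 → posterior Inverse-Gamma(12/5, 233/32)
obs 3: x=7/2 → posterior Inverse-Gamma(29/10, 557/32)
obs 4: x=1/2 → posterior Inverse-Gamma(17/5, 593/32)
obs 5: x=7/4 → posterior Inverse-Gamma(39/10, 357/16)
obs 6: x=-6 → posterior Inverse-Gamma(22/5, 557/16)
obs 7: x=-2 → posterior Inverse-Gamma(49/10, 565/16)
obs 8: x=2 → posterior Inverse-Gamma(27/5, 637/16)
obs 9: x=3 → posterior Inverse-Gamma(59/10, 765/16)
obs 10: x=-6 → posterior Inverse-Gamma(32/5, 965/16)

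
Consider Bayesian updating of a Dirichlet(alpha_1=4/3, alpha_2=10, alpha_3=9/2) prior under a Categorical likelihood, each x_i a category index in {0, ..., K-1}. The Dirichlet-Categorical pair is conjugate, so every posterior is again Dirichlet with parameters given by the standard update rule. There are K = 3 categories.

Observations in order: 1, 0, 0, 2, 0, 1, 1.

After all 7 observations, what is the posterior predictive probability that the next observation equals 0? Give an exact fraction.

26/137

obs 1: x=1 → posterior Dirichlet(4/3, 11, 9/2)
obs 2: x=0 → posterior Dirichlet(7/3, 11, 9/2)
obs 3: x=0 → posterior Dirichlet(10/3, 11, 9/2)
obs 4: x=2 → posterior Dirichlet(10/3, 11, 11/2)
obs 5: x=0 → posterior Dirichlet(13/3, 11, 11/2)
obs 6: x=1 → posterior Dirichlet(13/3, 12, 11/2)
obs 7: x=1 → posterior Dirichlet(13/3, 13, 11/2)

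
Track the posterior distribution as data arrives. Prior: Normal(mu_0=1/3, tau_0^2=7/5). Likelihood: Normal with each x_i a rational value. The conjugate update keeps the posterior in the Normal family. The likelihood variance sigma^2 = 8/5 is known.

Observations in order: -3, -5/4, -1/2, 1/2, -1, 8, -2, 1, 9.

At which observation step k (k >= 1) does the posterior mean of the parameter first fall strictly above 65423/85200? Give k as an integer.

k = 9

obs 1: x=-3 → posterior Normal(-11/9, 56/75)
obs 2: x=-5/4 → posterior Normal(-325/264, 28/55)
obs 3: x=-1/2 → posterior Normal(-367/348, 56/145)
obs 4: x=1/2 → posterior Normal(-325/432, 14/45)
obs 5: x=-1 → posterior Normal(-409/516, 56/215)
obs 6: x=8 → posterior Normal(263/600, 28/125)
obs 7: x=-2 → posterior Normal(5/36, 56/285)
obs 8: x=1 → posterior Normal(179/768, 7/40)
obs 9: x=9 → posterior Normal(935/852, 56/355)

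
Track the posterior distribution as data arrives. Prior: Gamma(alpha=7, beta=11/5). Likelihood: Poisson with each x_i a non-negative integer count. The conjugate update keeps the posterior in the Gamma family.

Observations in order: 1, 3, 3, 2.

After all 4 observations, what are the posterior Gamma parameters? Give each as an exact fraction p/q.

alpha=16, beta=31/5

obs 1: x=1 → posterior Gamma(8, 16/5)
obs 2: x=3 → posterior Gamma(11, 21/5)
obs 3: x=3 → posterior Gamma(14, 26/5)
obs 4: x=2 → posterior Gamma(16, 31/5)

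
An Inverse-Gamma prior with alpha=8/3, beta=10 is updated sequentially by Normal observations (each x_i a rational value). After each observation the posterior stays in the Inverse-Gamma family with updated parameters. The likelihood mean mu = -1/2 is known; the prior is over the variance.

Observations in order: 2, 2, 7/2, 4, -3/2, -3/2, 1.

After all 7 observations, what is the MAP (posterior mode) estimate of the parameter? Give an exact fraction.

219/43

obs 1: x=2 → posterior Inverse-Gamma(19/6, 105/8)
obs 2: x=2 → posterior Inverse-Gamma(11/3, 65/4)
obs 3: x=7/2 → posterior Inverse-Gamma(25/6, 97/4)
obs 4: x=4 → posterior Inverse-Gamma(14/3, 275/8)
obs 5: x=-3/2 → posterior Inverse-Gamma(31/6, 279/8)
obs 6: x=-3/2 → posterior Inverse-Gamma(17/3, 283/8)
obs 7: x=1 → posterior Inverse-Gamma(37/6, 73/2)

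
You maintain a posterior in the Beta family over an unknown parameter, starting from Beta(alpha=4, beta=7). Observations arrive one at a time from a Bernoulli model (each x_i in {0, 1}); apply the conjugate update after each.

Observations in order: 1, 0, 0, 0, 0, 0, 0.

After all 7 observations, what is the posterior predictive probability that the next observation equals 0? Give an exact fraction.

13/18

obs 1: x=1 → posterior Beta(5, 7)
obs 2: x=0 → posterior Beta(5, 8)
obs 3: x=0 → posterior Beta(5, 9)
obs 4: x=0 → posterior Beta(5, 10)
obs 5: x=0 → posterior Beta(5, 11)
obs 6: x=0 → posterior Beta(5, 12)
obs 7: x=0 → posterior Beta(5, 13)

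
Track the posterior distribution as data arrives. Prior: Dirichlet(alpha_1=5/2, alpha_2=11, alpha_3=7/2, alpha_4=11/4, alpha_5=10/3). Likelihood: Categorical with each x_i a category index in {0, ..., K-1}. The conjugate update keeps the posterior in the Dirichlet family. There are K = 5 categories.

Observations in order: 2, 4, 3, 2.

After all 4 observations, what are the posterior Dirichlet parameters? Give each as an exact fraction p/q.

alpha_1=5/2, alpha_2=11, alpha_3=11/2, alpha_4=15/4, alpha_5=13/3

obs 1: x=2 → posterior Dirichlet(5/2, 11, 9/2, 11/4, 10/3)
obs 2: x=4 → posterior Dirichlet(5/2, 11, 9/2, 11/4, 13/3)
obs 3: x=3 → posterior Dirichlet(5/2, 11, 9/2, 15/4, 13/3)
obs 4: x=2 → posterior Dirichlet(5/2, 11, 11/2, 15/4, 13/3)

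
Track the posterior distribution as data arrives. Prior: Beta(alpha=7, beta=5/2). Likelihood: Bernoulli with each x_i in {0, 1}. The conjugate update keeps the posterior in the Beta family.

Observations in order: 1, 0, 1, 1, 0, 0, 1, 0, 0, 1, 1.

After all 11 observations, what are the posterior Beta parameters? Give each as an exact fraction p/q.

obs 1: x=1 → posterior Beta(8, 5/2)
obs 2: x=0 → posterior Beta(8, 7/2)
obs 3: x=1 → posterior Beta(9, 7/2)
obs 4: x=1 → posterior Beta(10, 7/2)
obs 5: x=0 → posterior Beta(10, 9/2)
obs 6: x=0 → posterior Beta(10, 11/2)
obs 7: x=1 → posterior Beta(11, 11/2)
obs 8: x=0 → posterior Beta(11, 13/2)
obs 9: x=0 → posterior Beta(11, 15/2)
obs 10: x=1 → posterior Beta(12, 15/2)
obs 11: x=1 → posterior Beta(13, 15/2)

alpha=13, beta=15/2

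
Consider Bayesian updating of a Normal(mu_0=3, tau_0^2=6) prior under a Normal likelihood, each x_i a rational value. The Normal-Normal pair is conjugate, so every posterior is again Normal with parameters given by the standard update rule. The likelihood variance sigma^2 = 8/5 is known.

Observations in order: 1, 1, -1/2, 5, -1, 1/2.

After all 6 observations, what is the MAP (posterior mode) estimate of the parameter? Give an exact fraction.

obs 1: x=1 → posterior Normal(27/19, 24/19)
obs 2: x=1 → posterior Normal(21/17, 12/17)
obs 3: x=-1/2 → posterior Normal(69/98, 24/49)
obs 4: x=5 → posterior Normal(219/128, 3/8)
obs 5: x=-1 → posterior Normal(189/158, 24/79)
obs 6: x=1/2 → posterior Normal(51/47, 12/47)

51/47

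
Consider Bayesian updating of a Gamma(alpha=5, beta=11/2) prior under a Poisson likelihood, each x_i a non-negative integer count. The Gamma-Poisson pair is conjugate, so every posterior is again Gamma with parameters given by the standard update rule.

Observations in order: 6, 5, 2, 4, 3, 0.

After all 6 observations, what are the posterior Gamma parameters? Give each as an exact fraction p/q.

alpha=25, beta=23/2

obs 1: x=6 → posterior Gamma(11, 13/2)
obs 2: x=5 → posterior Gamma(16, 15/2)
obs 3: x=2 → posterior Gamma(18, 17/2)
obs 4: x=4 → posterior Gamma(22, 19/2)
obs 5: x=3 → posterior Gamma(25, 21/2)
obs 6: x=0 → posterior Gamma(25, 23/2)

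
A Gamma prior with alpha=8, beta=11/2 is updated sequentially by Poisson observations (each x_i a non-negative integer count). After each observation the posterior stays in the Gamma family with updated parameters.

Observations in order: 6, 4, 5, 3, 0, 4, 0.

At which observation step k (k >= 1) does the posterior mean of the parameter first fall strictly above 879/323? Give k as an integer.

k = 4

obs 1: x=6 → posterior Gamma(14, 13/2)
obs 2: x=4 → posterior Gamma(18, 15/2)
obs 3: x=5 → posterior Gamma(23, 17/2)
obs 4: x=3 → posterior Gamma(26, 19/2)
obs 5: x=0 → posterior Gamma(26, 21/2)
obs 6: x=4 → posterior Gamma(30, 23/2)
obs 7: x=0 → posterior Gamma(30, 25/2)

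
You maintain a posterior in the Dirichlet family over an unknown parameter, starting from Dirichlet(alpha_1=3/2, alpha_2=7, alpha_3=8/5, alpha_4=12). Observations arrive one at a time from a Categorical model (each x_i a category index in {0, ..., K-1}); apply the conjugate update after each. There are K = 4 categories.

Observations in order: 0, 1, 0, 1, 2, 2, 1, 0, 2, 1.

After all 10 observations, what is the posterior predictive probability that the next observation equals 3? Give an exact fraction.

40/107

obs 1: x=0 → posterior Dirichlet(5/2, 7, 8/5, 12)
obs 2: x=1 → posterior Dirichlet(5/2, 8, 8/5, 12)
obs 3: x=0 → posterior Dirichlet(7/2, 8, 8/5, 12)
obs 4: x=1 → posterior Dirichlet(7/2, 9, 8/5, 12)
obs 5: x=2 → posterior Dirichlet(7/2, 9, 13/5, 12)
obs 6: x=2 → posterior Dirichlet(7/2, 9, 18/5, 12)
obs 7: x=1 → posterior Dirichlet(7/2, 10, 18/5, 12)
obs 8: x=0 → posterior Dirichlet(9/2, 10, 18/5, 12)
obs 9: x=2 → posterior Dirichlet(9/2, 10, 23/5, 12)
obs 10: x=1 → posterior Dirichlet(9/2, 11, 23/5, 12)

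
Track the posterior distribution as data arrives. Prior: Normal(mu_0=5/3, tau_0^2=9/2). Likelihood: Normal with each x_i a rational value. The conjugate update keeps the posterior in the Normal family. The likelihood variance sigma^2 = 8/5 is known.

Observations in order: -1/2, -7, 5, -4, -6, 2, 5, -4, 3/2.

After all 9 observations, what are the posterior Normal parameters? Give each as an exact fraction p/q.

obs 1: x=-1/2 → posterior Normal(25/366, 72/61)
obs 2: x=-7 → posterior Normal(-1865/636, 36/53)
obs 3: x=5 → posterior Normal(-515/906, 72/151)
obs 4: x=-4 → posterior Normal(-1595/1176, 18/49)
obs 5: x=-6 → posterior Normal(-3215/1446, 72/241)
obs 6: x=2 → posterior Normal(-2675/1716, 36/143)
obs 7: x=5 → posterior Normal(-1325/1986, 72/331)
obs 8: x=-4 → posterior Normal(-2405/2256, 9/47)
obs 9: x=3/2 → posterior Normal(-1000/1263, 72/421)

mu_0=-1000/1263, tau_0^2=72/421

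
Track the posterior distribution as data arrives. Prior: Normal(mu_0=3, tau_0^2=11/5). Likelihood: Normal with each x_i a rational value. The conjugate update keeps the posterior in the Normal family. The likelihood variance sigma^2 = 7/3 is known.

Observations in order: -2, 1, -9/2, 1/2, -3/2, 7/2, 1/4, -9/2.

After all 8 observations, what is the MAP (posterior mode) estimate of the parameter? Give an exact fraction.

obs 1: x=-2 → posterior Normal(39/68, 77/68)
obs 2: x=1 → posterior Normal(72/101, 77/101)
obs 3: x=-9/2 → posterior Normal(-153/268, 77/134)
obs 4: x=1/2 → posterior Normal(-60/167, 77/167)
obs 5: x=-3/2 → posterior Normal(-219/400, 77/200)
obs 6: x=7/2 → posterior Normal(6/233, 77/233)
obs 7: x=1/4 → posterior Normal(3/56, 11/38)
obs 8: x=-9/2 → posterior Normal(-537/1196, 77/299)

-537/1196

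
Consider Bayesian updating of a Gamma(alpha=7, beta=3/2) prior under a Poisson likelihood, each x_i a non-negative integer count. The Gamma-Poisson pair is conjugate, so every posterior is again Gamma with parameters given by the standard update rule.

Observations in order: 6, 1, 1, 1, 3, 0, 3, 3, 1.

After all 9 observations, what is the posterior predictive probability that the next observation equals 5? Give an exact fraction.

108814004058133076207335081220875930420032/1635170022196481349560959748587682926364327

obs 1: x=6 → posterior Gamma(13, 5/2)
obs 2: x=1 → posterior Gamma(14, 7/2)
obs 3: x=1 → posterior Gamma(15, 9/2)
obs 4: x=1 → posterior Gamma(16, 11/2)
obs 5: x=3 → posterior Gamma(19, 13/2)
obs 6: x=0 → posterior Gamma(19, 15/2)
obs 7: x=3 → posterior Gamma(22, 17/2)
obs 8: x=3 → posterior Gamma(25, 19/2)
obs 9: x=1 → posterior Gamma(26, 21/2)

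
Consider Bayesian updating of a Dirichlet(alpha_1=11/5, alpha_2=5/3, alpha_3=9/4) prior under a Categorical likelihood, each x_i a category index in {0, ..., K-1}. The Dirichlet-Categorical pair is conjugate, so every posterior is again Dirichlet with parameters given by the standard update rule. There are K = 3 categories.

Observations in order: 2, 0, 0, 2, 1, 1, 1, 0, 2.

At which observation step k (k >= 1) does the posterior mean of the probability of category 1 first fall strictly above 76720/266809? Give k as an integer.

k = 6

obs 1: x=2 → posterior Dirichlet(11/5, 5/3, 13/4)
obs 2: x=0 → posterior Dirichlet(16/5, 5/3, 13/4)
obs 3: x=0 → posterior Dirichlet(21/5, 5/3, 13/4)
obs 4: x=2 → posterior Dirichlet(21/5, 5/3, 17/4)
obs 5: x=1 → posterior Dirichlet(21/5, 8/3, 17/4)
obs 6: x=1 → posterior Dirichlet(21/5, 11/3, 17/4)
obs 7: x=1 → posterior Dirichlet(21/5, 14/3, 17/4)
obs 8: x=0 → posterior Dirichlet(26/5, 14/3, 17/4)
obs 9: x=2 → posterior Dirichlet(26/5, 14/3, 21/4)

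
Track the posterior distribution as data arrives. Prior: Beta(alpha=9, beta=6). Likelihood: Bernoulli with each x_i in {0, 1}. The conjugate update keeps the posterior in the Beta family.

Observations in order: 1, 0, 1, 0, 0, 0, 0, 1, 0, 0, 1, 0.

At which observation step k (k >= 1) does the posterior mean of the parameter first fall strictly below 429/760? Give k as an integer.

k = 5

obs 1: x=1 → posterior Beta(10, 6)
obs 2: x=0 → posterior Beta(10, 7)
obs 3: x=1 → posterior Beta(11, 7)
obs 4: x=0 → posterior Beta(11, 8)
obs 5: x=0 → posterior Beta(11, 9)
obs 6: x=0 → posterior Beta(11, 10)
obs 7: x=0 → posterior Beta(11, 11)
obs 8: x=1 → posterior Beta(12, 11)
obs 9: x=0 → posterior Beta(12, 12)
obs 10: x=0 → posterior Beta(12, 13)
obs 11: x=1 → posterior Beta(13, 13)
obs 12: x=0 → posterior Beta(13, 14)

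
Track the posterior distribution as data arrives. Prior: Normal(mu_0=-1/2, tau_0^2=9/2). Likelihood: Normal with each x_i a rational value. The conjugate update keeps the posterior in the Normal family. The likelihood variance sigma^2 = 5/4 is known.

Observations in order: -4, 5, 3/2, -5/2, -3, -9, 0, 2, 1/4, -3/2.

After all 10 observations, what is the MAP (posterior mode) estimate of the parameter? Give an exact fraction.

obs 1: x=-4 → posterior Normal(-149/46, 45/46)
obs 2: x=5 → posterior Normal(31/82, 45/82)
obs 3: x=3/2 → posterior Normal(85/118, 45/118)
obs 4: x=-5/2 → posterior Normal(-5/154, 45/154)
obs 5: x=-3 → posterior Normal(-113/190, 9/38)
obs 6: x=-9 → posterior Normal(-437/226, 45/226)
obs 7: x=0 → posterior Normal(-437/262, 45/262)
obs 8: x=2 → posterior Normal(-365/298, 45/298)
obs 9: x=1/4 → posterior Normal(-178/167, 45/334)
obs 10: x=-3/2 → posterior Normal(-41/37, 9/74)

-41/37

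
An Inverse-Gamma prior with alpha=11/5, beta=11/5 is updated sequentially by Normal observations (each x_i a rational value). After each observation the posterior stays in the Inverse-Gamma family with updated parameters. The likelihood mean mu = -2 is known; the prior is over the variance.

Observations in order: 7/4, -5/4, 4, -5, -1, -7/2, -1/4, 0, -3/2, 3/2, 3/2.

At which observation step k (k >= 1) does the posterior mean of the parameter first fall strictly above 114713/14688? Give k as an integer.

k = 3

obs 1: x=7/4 → posterior Inverse-Gamma(27/10, 1477/160)
obs 2: x=-5/4 → posterior Inverse-Gamma(16/5, 761/80)
obs 3: x=4 → posterior Inverse-Gamma(37/10, 2201/80)
obs 4: x=-5 → posterior Inverse-Gamma(21/5, 2561/80)
obs 5: x=-1 → posterior Inverse-Gamma(47/10, 2601/80)
obs 6: x=-7/2 → posterior Inverse-Gamma(26/5, 2691/80)
obs 7: x=-1/4 → posterior Inverse-Gamma(57/10, 5627/160)
obs 8: x=0 → posterior Inverse-Gamma(31/5, 5947/160)
obs 9: x=-3/2 → posterior Inverse-Gamma(67/10, 5967/160)
obs 10: x=3/2 → posterior Inverse-Gamma(36/5, 6947/160)
obs 11: x=3/2 → posterior Inverse-Gamma(77/10, 7927/160)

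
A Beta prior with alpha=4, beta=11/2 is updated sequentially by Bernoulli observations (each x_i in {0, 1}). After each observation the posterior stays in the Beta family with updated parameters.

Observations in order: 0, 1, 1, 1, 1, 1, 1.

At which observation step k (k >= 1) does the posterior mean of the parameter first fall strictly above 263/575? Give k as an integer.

k = 3

obs 1: x=0 → posterior Beta(4, 13/2)
obs 2: x=1 → posterior Beta(5, 13/2)
obs 3: x=1 → posterior Beta(6, 13/2)
obs 4: x=1 → posterior Beta(7, 13/2)
obs 5: x=1 → posterior Beta(8, 13/2)
obs 6: x=1 → posterior Beta(9, 13/2)
obs 7: x=1 → posterior Beta(10, 13/2)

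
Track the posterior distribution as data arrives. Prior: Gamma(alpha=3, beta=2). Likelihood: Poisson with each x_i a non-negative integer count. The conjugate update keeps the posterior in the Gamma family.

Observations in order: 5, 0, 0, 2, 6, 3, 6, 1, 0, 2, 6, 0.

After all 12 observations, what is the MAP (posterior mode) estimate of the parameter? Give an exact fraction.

obs 1: x=5 → posterior Gamma(8, 3)
obs 2: x=0 → posterior Gamma(8, 4)
obs 3: x=0 → posterior Gamma(8, 5)
obs 4: x=2 → posterior Gamma(10, 6)
obs 5: x=6 → posterior Gamma(16, 7)
obs 6: x=3 → posterior Gamma(19, 8)
obs 7: x=6 → posterior Gamma(25, 9)
obs 8: x=1 → posterior Gamma(26, 10)
obs 9: x=0 → posterior Gamma(26, 11)
obs 10: x=2 → posterior Gamma(28, 12)
obs 11: x=6 → posterior Gamma(34, 13)
obs 12: x=0 → posterior Gamma(34, 14)

33/14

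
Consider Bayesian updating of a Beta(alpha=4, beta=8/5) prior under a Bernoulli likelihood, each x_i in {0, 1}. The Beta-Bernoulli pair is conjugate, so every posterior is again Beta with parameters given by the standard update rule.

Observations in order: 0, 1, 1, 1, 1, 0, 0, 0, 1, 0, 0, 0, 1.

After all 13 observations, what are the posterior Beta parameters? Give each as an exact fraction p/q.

obs 1: x=0 → posterior Beta(4, 13/5)
obs 2: x=1 → posterior Beta(5, 13/5)
obs 3: x=1 → posterior Beta(6, 13/5)
obs 4: x=1 → posterior Beta(7, 13/5)
obs 5: x=1 → posterior Beta(8, 13/5)
obs 6: x=0 → posterior Beta(8, 18/5)
obs 7: x=0 → posterior Beta(8, 23/5)
obs 8: x=0 → posterior Beta(8, 28/5)
obs 9: x=1 → posterior Beta(9, 28/5)
obs 10: x=0 → posterior Beta(9, 33/5)
obs 11: x=0 → posterior Beta(9, 38/5)
obs 12: x=0 → posterior Beta(9, 43/5)
obs 13: x=1 → posterior Beta(10, 43/5)

alpha=10, beta=43/5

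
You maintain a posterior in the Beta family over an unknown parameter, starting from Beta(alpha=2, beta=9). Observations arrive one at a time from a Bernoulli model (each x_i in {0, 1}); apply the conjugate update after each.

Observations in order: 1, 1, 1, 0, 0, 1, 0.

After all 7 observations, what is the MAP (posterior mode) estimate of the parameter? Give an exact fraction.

5/16

obs 1: x=1 → posterior Beta(3, 9)
obs 2: x=1 → posterior Beta(4, 9)
obs 3: x=1 → posterior Beta(5, 9)
obs 4: x=0 → posterior Beta(5, 10)
obs 5: x=0 → posterior Beta(5, 11)
obs 6: x=1 → posterior Beta(6, 11)
obs 7: x=0 → posterior Beta(6, 12)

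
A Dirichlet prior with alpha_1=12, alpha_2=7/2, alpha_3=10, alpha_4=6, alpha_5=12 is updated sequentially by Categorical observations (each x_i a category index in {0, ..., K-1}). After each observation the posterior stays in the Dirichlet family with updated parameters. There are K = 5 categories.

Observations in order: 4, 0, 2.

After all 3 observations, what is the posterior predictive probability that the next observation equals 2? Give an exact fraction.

obs 1: x=4 → posterior Dirichlet(12, 7/2, 10, 6, 13)
obs 2: x=0 → posterior Dirichlet(13, 7/2, 10, 6, 13)
obs 3: x=2 → posterior Dirichlet(13, 7/2, 11, 6, 13)

22/93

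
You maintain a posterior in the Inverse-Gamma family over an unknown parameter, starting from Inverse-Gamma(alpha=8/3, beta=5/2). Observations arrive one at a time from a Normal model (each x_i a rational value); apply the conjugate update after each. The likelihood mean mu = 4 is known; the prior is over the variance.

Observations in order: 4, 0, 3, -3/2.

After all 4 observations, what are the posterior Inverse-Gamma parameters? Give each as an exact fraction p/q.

obs 1: x=4 → posterior Inverse-Gamma(19/6, 5/2)
obs 2: x=0 → posterior Inverse-Gamma(11/3, 21/2)
obs 3: x=3 → posterior Inverse-Gamma(25/6, 11)
obs 4: x=-3/2 → posterior Inverse-Gamma(14/3, 209/8)

alpha=14/3, beta=209/8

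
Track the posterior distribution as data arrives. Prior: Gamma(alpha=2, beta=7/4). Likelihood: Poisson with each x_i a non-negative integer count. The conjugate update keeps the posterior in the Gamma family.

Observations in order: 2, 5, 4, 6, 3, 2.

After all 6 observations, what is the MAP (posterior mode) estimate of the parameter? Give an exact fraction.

obs 1: x=2 → posterior Gamma(4, 11/4)
obs 2: x=5 → posterior Gamma(9, 15/4)
obs 3: x=4 → posterior Gamma(13, 19/4)
obs 4: x=6 → posterior Gamma(19, 23/4)
obs 5: x=3 → posterior Gamma(22, 27/4)
obs 6: x=2 → posterior Gamma(24, 31/4)

92/31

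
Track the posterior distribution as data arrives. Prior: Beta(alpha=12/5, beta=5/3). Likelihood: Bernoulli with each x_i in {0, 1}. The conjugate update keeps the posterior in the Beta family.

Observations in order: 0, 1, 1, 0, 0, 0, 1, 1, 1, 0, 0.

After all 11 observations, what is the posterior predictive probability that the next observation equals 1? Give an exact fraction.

111/226

obs 1: x=0 → posterior Beta(12/5, 8/3)
obs 2: x=1 → posterior Beta(17/5, 8/3)
obs 3: x=1 → posterior Beta(22/5, 8/3)
obs 4: x=0 → posterior Beta(22/5, 11/3)
obs 5: x=0 → posterior Beta(22/5, 14/3)
obs 6: x=0 → posterior Beta(22/5, 17/3)
obs 7: x=1 → posterior Beta(27/5, 17/3)
obs 8: x=1 → posterior Beta(32/5, 17/3)
obs 9: x=1 → posterior Beta(37/5, 17/3)
obs 10: x=0 → posterior Beta(37/5, 20/3)
obs 11: x=0 → posterior Beta(37/5, 23/3)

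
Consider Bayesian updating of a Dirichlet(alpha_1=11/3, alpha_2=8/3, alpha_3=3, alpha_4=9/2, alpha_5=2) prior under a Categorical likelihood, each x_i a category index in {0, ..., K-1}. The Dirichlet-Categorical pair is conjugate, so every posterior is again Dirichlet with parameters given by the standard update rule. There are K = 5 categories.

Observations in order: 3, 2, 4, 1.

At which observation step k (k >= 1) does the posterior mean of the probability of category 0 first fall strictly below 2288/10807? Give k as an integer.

k = 2

obs 1: x=3 → posterior Dirichlet(11/3, 8/3, 3, 11/2, 2)
obs 2: x=2 → posterior Dirichlet(11/3, 8/3, 4, 11/2, 2)
obs 3: x=4 → posterior Dirichlet(11/3, 8/3, 4, 11/2, 3)
obs 4: x=1 → posterior Dirichlet(11/3, 11/3, 4, 11/2, 3)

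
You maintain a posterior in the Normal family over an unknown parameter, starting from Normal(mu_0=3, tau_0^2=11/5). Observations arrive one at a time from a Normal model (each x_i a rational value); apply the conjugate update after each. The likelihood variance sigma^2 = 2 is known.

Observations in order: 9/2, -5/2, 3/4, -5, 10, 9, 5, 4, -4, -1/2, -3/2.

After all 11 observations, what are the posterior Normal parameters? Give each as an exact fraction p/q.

mu_0=989/524, tau_0^2=22/131

obs 1: x=9/2 → posterior Normal(53/14, 22/21)
obs 2: x=-5/2 → posterior Normal(13/8, 11/16)
obs 3: x=3/4 → posterior Normal(241/172, 22/43)
obs 4: x=-5 → posterior Normal(7/72, 11/27)
obs 5: x=10 → posterior Normal(461/260, 22/65)
obs 6: x=9 → posterior Normal(857/304, 11/38)
obs 7: x=5 → posterior Normal(359/116, 22/87)
obs 8: x=4 → posterior Normal(179/56, 11/49)
obs 9: x=-4 → posterior Normal(1077/436, 22/109)
obs 10: x=-1/2 → posterior Normal(211/96, 11/60)
obs 11: x=-3/2 → posterior Normal(989/524, 22/131)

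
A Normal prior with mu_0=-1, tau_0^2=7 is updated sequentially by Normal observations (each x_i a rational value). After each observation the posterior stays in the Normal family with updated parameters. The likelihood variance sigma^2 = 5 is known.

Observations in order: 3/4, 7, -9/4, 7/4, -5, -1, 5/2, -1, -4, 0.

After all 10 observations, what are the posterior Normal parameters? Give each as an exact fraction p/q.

mu_0=-11/60, tau_0^2=7/15

obs 1: x=3/4 → posterior Normal(1/48, 35/12)
obs 2: x=7 → posterior Normal(197/76, 35/19)
obs 3: x=-9/4 → posterior Normal(67/52, 35/26)
obs 4: x=7/4 → posterior Normal(61/44, 35/33)
obs 5: x=-5 → posterior Normal(43/160, 7/8)
obs 6: x=-1 → posterior Normal(15/188, 35/47)
obs 7: x=5/2 → posterior Normal(85/216, 35/54)
obs 8: x=-1 → posterior Normal(57/244, 35/61)
obs 9: x=-4 → posterior Normal(-55/272, 35/68)
obs 10: x=0 → posterior Normal(-11/60, 7/15)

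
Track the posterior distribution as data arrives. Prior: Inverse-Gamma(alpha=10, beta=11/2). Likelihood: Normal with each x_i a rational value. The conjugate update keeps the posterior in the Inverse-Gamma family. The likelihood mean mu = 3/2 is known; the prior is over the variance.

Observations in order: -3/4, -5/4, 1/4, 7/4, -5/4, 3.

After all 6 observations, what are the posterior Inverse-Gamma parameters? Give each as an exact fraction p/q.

alpha=13, beta=561/32

obs 1: x=-3/4 → posterior Inverse-Gamma(21/2, 257/32)
obs 2: x=-5/4 → posterior Inverse-Gamma(11, 189/16)
obs 3: x=1/4 → posterior Inverse-Gamma(23/2, 403/32)
obs 4: x=7/4 → posterior Inverse-Gamma(12, 101/8)
obs 5: x=-5/4 → posterior Inverse-Gamma(25/2, 525/32)
obs 6: x=3 → posterior Inverse-Gamma(13, 561/32)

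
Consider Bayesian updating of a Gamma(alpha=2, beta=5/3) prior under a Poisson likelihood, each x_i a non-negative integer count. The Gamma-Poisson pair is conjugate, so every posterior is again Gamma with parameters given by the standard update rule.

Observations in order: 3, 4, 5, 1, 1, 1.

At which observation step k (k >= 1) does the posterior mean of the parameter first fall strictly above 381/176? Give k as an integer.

obs 1: x=3 → posterior Gamma(5, 8/3)
obs 2: x=4 → posterior Gamma(9, 11/3)
obs 3: x=5 → posterior Gamma(14, 14/3)
obs 4: x=1 → posterior Gamma(15, 17/3)
obs 5: x=1 → posterior Gamma(16, 20/3)
obs 6: x=1 → posterior Gamma(17, 23/3)

k = 2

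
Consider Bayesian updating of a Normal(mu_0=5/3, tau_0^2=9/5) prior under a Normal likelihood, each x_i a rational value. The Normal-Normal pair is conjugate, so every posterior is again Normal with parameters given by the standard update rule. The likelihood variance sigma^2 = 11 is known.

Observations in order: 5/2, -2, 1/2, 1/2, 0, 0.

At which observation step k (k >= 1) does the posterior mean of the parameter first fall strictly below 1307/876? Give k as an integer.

k = 2

obs 1: x=5/2 → posterior Normal(685/384, 99/64)
obs 2: x=-2 → posterior Normal(577/438, 99/73)
obs 3: x=1/2 → posterior Normal(151/123, 99/82)
obs 4: x=1/2 → posterior Normal(631/546, 99/91)
obs 5: x=0 → posterior Normal(631/600, 99/100)
obs 6: x=0 → posterior Normal(631/654, 99/109)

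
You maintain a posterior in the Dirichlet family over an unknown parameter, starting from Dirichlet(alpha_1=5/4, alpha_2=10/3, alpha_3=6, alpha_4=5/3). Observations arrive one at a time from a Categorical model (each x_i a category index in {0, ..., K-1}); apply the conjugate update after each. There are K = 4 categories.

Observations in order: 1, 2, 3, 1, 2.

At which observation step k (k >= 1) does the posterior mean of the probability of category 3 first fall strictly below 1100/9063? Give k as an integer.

k = 2

obs 1: x=1 → posterior Dirichlet(5/4, 13/3, 6, 5/3)
obs 2: x=2 → posterior Dirichlet(5/4, 13/3, 7, 5/3)
obs 3: x=3 → posterior Dirichlet(5/4, 13/3, 7, 8/3)
obs 4: x=1 → posterior Dirichlet(5/4, 16/3, 7, 8/3)
obs 5: x=2 → posterior Dirichlet(5/4, 16/3, 8, 8/3)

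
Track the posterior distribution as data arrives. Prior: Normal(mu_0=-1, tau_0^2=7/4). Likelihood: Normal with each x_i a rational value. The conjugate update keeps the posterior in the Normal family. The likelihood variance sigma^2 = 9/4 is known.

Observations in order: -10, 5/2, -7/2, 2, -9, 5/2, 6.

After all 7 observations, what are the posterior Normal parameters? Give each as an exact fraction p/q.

mu_0=-151/116, tau_0^2=63/232

obs 1: x=-10 → posterior Normal(-79/16, 63/64)
obs 2: x=5/2 → posterior Normal(-123/46, 63/92)
obs 3: x=-7/2 → posterior Normal(-43/15, 21/40)
obs 4: x=2 → posterior Normal(-72/37, 63/148)
obs 5: x=-9 → posterior Normal(-135/44, 63/176)
obs 6: x=5/2 → posterior Normal(-235/102, 21/68)
obs 7: x=6 → posterior Normal(-151/116, 63/232)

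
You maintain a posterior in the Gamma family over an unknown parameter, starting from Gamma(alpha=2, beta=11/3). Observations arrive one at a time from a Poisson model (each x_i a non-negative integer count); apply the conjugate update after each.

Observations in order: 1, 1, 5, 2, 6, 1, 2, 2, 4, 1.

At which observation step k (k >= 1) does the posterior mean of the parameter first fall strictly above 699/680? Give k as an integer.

obs 1: x=1 → posterior Gamma(3, 14/3)
obs 2: x=1 → posterior Gamma(4, 17/3)
obs 3: x=5 → posterior Gamma(9, 20/3)
obs 4: x=2 → posterior Gamma(11, 23/3)
obs 5: x=6 → posterior Gamma(17, 26/3)
obs 6: x=1 → posterior Gamma(18, 29/3)
obs 7: x=2 → posterior Gamma(20, 32/3)
obs 8: x=2 → posterior Gamma(22, 35/3)
obs 9: x=4 → posterior Gamma(26, 38/3)
obs 10: x=1 → posterior Gamma(27, 41/3)

k = 3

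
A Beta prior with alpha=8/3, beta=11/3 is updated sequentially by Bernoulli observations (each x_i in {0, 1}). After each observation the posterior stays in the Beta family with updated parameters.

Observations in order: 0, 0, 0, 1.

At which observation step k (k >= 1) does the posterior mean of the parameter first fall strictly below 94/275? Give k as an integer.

obs 1: x=0 → posterior Beta(8/3, 14/3)
obs 2: x=0 → posterior Beta(8/3, 17/3)
obs 3: x=0 → posterior Beta(8/3, 20/3)
obs 4: x=1 → posterior Beta(11/3, 20/3)

k = 2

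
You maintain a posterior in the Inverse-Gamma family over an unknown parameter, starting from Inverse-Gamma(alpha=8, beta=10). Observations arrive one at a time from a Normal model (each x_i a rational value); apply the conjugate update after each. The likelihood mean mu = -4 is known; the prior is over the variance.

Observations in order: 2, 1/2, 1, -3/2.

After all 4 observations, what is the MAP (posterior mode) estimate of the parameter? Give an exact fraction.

215/44

obs 1: x=2 → posterior Inverse-Gamma(17/2, 28)
obs 2: x=1/2 → posterior Inverse-Gamma(9, 305/8)
obs 3: x=1 → posterior Inverse-Gamma(19/2, 405/8)
obs 4: x=-3/2 → posterior Inverse-Gamma(10, 215/4)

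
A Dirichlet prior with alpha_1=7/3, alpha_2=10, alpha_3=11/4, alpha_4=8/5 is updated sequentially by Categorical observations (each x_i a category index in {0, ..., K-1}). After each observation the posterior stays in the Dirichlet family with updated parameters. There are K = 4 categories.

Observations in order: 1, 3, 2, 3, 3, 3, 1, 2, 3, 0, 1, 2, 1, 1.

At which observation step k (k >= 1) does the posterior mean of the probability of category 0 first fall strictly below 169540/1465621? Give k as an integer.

obs 1: x=1 → posterior Dirichlet(7/3, 11, 11/4, 8/5)
obs 2: x=3 → posterior Dirichlet(7/3, 11, 11/4, 13/5)
obs 3: x=2 → posterior Dirichlet(7/3, 11, 15/4, 13/5)
obs 4: x=3 → posterior Dirichlet(7/3, 11, 15/4, 18/5)
obs 5: x=3 → posterior Dirichlet(7/3, 11, 15/4, 23/5)
obs 6: x=3 → posterior Dirichlet(7/3, 11, 15/4, 28/5)
obs 7: x=1 → posterior Dirichlet(7/3, 12, 15/4, 28/5)
obs 8: x=2 → posterior Dirichlet(7/3, 12, 19/4, 28/5)
obs 9: x=3 → posterior Dirichlet(7/3, 12, 19/4, 33/5)
obs 10: x=0 → posterior Dirichlet(10/3, 12, 19/4, 33/5)
obs 11: x=1 → posterior Dirichlet(10/3, 13, 19/4, 33/5)
obs 12: x=2 → posterior Dirichlet(10/3, 13, 23/4, 33/5)
obs 13: x=1 → posterior Dirichlet(10/3, 14, 23/4, 33/5)
obs 14: x=1 → posterior Dirichlet(10/3, 15, 23/4, 33/5)

k = 4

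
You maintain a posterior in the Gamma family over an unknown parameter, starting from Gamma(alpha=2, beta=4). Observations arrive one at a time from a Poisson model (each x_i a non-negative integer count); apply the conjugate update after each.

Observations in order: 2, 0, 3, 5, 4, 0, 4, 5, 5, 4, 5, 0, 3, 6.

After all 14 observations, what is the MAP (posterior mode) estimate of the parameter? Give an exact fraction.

47/18

obs 1: x=2 → posterior Gamma(4, 5)
obs 2: x=0 → posterior Gamma(4, 6)
obs 3: x=3 → posterior Gamma(7, 7)
obs 4: x=5 → posterior Gamma(12, 8)
obs 5: x=4 → posterior Gamma(16, 9)
obs 6: x=0 → posterior Gamma(16, 10)
obs 7: x=4 → posterior Gamma(20, 11)
obs 8: x=5 → posterior Gamma(25, 12)
obs 9: x=5 → posterior Gamma(30, 13)
obs 10: x=4 → posterior Gamma(34, 14)
obs 11: x=5 → posterior Gamma(39, 15)
obs 12: x=0 → posterior Gamma(39, 16)
obs 13: x=3 → posterior Gamma(42, 17)
obs 14: x=6 → posterior Gamma(48, 18)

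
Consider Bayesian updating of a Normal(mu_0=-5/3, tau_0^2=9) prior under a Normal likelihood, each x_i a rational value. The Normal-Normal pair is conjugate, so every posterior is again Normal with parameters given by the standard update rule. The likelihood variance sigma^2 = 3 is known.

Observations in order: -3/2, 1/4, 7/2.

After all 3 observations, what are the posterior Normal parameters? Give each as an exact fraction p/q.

obs 1: x=-3/2 → posterior Normal(-37/24, 9/4)
obs 2: x=1/4 → posterior Normal(-65/84, 9/7)
obs 3: x=7/2 → posterior Normal(61/120, 9/10)

mu_0=61/120, tau_0^2=9/10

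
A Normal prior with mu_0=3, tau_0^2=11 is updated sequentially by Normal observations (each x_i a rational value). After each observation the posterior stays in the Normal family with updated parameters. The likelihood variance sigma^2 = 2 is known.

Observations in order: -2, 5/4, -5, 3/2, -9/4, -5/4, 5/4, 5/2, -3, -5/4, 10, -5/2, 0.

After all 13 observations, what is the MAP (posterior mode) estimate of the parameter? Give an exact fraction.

obs 1: x=-2 → posterior Normal(-16/13, 22/13)
obs 2: x=5/4 → posterior Normal(-3/32, 11/12)
obs 3: x=-5 → posterior Normal(-229/140, 22/35)
obs 4: x=3/2 → posterior Normal(-163/184, 11/23)
obs 5: x=-9/4 → posterior Normal(-131/114, 22/57)
obs 6: x=-5/4 → posterior Normal(-317/272, 11/34)
obs 7: x=5/4 → posterior Normal(-131/158, 22/79)
obs 8: x=5/2 → posterior Normal(-19/45, 11/45)
obs 9: x=-3 → posterior Normal(-71/101, 22/101)
obs 10: x=-5/4 → posterior Normal(-339/448, 11/56)
obs 11: x=10 → posterior Normal(101/492, 22/123)
obs 12: x=-5/2 → posterior Normal(-9/536, 11/67)
obs 13: x=0 → posterior Normal(-9/580, 22/145)

-9/580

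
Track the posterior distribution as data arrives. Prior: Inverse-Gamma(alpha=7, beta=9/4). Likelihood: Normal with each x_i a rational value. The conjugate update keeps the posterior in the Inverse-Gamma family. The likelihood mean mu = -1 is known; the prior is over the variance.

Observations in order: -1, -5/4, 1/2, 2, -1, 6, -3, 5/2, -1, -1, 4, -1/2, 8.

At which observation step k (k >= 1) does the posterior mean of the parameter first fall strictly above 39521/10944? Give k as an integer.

obs 1: x=-1 → posterior Inverse-Gamma(15/2, 9/4)
obs 2: x=-5/4 → posterior Inverse-Gamma(8, 73/32)
obs 3: x=1/2 → posterior Inverse-Gamma(17/2, 109/32)
obs 4: x=2 → posterior Inverse-Gamma(9, 253/32)
obs 5: x=-1 → posterior Inverse-Gamma(19/2, 253/32)
obs 6: x=6 → posterior Inverse-Gamma(10, 1037/32)
obs 7: x=-3 → posterior Inverse-Gamma(21/2, 1101/32)
obs 8: x=5/2 → posterior Inverse-Gamma(11, 1297/32)
obs 9: x=-1 → posterior Inverse-Gamma(23/2, 1297/32)
obs 10: x=-1 → posterior Inverse-Gamma(12, 1297/32)
obs 11: x=4 → posterior Inverse-Gamma(25/2, 1697/32)
obs 12: x=-1/2 → posterior Inverse-Gamma(13, 1701/32)
obs 13: x=8 → posterior Inverse-Gamma(27/2, 2997/32)

k = 7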